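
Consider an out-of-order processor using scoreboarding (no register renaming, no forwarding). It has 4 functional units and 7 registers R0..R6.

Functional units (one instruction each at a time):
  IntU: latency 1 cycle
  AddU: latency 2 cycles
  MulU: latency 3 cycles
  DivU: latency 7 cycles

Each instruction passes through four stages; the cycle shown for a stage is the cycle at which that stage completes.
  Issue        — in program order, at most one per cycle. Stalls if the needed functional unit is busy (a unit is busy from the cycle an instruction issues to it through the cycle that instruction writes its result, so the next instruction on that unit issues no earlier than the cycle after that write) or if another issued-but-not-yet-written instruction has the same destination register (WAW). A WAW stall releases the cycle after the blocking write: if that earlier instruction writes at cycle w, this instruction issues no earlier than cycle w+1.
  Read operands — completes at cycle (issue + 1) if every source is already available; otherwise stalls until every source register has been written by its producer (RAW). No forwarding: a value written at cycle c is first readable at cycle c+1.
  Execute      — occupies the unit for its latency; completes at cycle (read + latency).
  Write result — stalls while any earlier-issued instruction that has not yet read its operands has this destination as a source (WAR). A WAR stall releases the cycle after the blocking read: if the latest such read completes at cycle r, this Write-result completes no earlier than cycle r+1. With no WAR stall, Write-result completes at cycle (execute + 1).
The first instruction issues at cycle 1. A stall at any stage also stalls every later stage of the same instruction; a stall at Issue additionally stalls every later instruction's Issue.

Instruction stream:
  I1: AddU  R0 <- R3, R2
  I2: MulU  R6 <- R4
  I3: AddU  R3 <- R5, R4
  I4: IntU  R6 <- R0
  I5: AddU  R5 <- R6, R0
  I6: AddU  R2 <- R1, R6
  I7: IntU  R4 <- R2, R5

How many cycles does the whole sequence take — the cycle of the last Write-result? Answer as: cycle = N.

cycle = 23

[I1] 1/2/4/5
[I2] 2/3/6/7
[I3] 6/7/9/10  (struct: AddU busy until I1 writes@5)
[I4] 8/9/10/11  (WAW R6: wait I2 write@7)
[I5] 11/12/14/15  (struct: AddU busy until I3 writes@10)
[I6] 16/17/19/20  (struct: AddU busy until I5 writes@15)
[I7] 17/21/22/23  (RAW R2: wait I6 write@20)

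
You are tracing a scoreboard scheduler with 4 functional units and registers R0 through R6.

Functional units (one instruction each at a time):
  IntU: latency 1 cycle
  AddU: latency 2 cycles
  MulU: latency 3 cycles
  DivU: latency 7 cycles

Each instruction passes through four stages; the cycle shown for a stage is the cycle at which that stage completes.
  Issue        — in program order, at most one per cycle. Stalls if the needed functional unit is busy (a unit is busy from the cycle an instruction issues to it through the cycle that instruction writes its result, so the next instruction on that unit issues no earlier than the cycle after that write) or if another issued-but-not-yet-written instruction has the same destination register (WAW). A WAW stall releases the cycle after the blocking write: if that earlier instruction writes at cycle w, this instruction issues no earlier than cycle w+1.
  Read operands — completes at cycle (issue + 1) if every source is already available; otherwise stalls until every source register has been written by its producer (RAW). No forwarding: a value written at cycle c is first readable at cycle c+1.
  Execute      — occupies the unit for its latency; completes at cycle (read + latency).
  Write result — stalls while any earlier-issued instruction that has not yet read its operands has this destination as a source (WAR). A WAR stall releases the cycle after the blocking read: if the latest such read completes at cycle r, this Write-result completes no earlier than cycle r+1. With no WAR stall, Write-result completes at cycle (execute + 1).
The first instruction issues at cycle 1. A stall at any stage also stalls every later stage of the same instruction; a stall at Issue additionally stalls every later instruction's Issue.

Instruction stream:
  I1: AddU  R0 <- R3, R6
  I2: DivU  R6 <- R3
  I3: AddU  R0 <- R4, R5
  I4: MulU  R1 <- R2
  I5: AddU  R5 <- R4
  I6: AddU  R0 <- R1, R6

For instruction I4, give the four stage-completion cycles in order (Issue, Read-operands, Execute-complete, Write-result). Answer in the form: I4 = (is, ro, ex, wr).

t=1  I1 dispatched to AddU
t=2  I1 operands ready | I2 dispatched to DivU
t=3  I2 operands ready
t=4  I1 complete
t=5  R0←I1
t=6  I3 dispatched to AddU
t=7  I3 operands ready | I4 dispatched to MulU
t=8  I4 operands ready
t=9  I3 complete
t=10  I2 complete | R0←I3
t=11  R6←I2 | I4 complete | I5 dispatched to AddU
t=12  R1←I4 | I5 operands ready
t=14  I5 complete
t=15  R5←I5
t=16  I6 dispatched to AddU
t=17  I6 operands ready
t=19  I6 complete
t=20  R0←I6

I4 = (7, 8, 11, 12)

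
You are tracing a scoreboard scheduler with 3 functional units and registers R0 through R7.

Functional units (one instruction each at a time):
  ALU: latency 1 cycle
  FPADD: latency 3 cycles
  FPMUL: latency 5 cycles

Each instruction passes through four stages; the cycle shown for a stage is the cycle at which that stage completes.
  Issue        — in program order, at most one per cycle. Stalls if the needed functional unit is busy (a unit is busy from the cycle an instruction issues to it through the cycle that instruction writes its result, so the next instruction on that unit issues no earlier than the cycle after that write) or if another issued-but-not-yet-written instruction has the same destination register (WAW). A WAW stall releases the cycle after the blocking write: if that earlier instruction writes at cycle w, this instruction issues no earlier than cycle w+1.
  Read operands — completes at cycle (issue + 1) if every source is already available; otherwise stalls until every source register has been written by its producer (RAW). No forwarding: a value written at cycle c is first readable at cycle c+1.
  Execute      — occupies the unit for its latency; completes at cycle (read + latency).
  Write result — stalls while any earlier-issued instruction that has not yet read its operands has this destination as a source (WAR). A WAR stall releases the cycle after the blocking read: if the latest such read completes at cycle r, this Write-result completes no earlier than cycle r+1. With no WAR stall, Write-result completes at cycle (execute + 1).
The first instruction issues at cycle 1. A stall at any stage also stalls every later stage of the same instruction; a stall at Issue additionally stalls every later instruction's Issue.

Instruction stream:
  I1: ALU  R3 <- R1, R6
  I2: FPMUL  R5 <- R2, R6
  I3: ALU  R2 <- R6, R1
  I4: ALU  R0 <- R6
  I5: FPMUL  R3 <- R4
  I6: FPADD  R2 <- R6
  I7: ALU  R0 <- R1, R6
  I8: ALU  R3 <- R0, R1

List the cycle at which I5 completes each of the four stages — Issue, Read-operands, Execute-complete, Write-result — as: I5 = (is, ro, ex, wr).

I5 = (10, 11, 16, 17)

I1: IS=1 RO=2 EX=3 WR=4
I2: IS=2 RO=3 EX=8 WR=9
I3: IS=5 RO=6 EX=7 WR=8  [struct: ALU busy until I1 writes@4]
I4: IS=9 RO=10 EX=11 WR=12  [struct: ALU busy until I3 writes@8]
I5: IS=10 RO=11 EX=16 WR=17
I6: IS=11 RO=12 EX=15 WR=16
I7: IS=13 RO=14 EX=15 WR=16  [struct: ALU busy until I4 writes@12]
I8: IS=18 RO=19 EX=20 WR=21  [WAW R3: wait I5 write@17]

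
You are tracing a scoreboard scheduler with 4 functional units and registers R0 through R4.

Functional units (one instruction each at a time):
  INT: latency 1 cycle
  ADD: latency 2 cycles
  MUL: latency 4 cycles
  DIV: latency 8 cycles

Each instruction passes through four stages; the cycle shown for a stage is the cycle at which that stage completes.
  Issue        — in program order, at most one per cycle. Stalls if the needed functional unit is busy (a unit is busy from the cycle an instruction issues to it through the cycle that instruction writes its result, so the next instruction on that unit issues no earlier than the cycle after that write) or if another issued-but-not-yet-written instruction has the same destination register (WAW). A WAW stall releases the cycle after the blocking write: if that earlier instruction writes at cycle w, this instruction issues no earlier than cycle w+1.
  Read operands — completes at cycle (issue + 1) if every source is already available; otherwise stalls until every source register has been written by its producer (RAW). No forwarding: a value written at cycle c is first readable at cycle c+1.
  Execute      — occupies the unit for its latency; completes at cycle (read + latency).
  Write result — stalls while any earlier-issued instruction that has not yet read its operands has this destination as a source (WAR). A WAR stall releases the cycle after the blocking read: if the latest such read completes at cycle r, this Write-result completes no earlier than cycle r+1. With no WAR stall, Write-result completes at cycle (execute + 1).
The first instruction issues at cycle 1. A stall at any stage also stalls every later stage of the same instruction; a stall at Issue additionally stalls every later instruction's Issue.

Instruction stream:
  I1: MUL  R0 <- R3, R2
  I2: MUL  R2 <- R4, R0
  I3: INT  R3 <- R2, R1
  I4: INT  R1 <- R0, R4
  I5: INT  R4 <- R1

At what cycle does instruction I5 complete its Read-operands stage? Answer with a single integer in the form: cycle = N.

I1: IS=1 RO=2 EX=6 WR=7
I2: IS=8 RO=9 EX=13 WR=14  [struct: MUL busy until I1 writes@7]
I3: IS=9 RO=15 EX=16 WR=17  [RAW R2: wait I2 write@14]
I4: IS=18 RO=19 EX=20 WR=21  [struct: INT busy until I3 writes@17]
I5: IS=22 RO=23 EX=24 WR=25  [struct: INT busy until I4 writes@21]

cycle = 23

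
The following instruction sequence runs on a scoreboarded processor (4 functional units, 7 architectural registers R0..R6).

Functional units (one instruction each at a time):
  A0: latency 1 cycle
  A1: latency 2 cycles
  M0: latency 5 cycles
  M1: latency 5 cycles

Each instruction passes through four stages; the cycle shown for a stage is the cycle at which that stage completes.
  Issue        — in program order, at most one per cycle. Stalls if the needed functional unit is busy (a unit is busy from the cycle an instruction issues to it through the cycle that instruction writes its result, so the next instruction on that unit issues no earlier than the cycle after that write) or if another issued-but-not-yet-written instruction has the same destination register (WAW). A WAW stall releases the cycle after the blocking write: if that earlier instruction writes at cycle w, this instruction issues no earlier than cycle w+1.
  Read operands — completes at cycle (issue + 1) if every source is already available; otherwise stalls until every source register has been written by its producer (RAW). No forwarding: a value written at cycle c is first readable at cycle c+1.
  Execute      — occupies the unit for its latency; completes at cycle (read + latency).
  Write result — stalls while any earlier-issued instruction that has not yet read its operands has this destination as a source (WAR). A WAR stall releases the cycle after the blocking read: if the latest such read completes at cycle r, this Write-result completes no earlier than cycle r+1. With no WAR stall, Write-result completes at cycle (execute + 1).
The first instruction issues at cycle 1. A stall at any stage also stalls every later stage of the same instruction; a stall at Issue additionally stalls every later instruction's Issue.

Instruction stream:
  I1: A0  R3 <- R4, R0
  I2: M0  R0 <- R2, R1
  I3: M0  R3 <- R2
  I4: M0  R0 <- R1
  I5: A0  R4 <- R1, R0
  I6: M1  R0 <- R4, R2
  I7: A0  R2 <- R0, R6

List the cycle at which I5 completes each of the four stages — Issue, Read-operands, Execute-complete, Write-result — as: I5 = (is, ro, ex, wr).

I5 = (19, 26, 27, 28)

c1: I1→A0
c2: I1 RO · I2→M0
c3: I1 EX · I2 RO
c4: I1 WR R3
c8: I2 EX
c9: I2 WR R0
c10: I3→M0
c11: I3 RO
c16: I3 EX
c17: I3 WR R3
c18: I4→M0
c19: I4 RO · I5→A0
c24: I4 EX
c25: I4 WR R0
c26: I5 RO · I6→M1
c27: I5 EX
c28: I5 WR R4
c29: I6 RO · I7→A0
c34: I6 EX
c35: I6 WR R0
c36: I7 RO
c37: I7 EX
c38: I7 WR R2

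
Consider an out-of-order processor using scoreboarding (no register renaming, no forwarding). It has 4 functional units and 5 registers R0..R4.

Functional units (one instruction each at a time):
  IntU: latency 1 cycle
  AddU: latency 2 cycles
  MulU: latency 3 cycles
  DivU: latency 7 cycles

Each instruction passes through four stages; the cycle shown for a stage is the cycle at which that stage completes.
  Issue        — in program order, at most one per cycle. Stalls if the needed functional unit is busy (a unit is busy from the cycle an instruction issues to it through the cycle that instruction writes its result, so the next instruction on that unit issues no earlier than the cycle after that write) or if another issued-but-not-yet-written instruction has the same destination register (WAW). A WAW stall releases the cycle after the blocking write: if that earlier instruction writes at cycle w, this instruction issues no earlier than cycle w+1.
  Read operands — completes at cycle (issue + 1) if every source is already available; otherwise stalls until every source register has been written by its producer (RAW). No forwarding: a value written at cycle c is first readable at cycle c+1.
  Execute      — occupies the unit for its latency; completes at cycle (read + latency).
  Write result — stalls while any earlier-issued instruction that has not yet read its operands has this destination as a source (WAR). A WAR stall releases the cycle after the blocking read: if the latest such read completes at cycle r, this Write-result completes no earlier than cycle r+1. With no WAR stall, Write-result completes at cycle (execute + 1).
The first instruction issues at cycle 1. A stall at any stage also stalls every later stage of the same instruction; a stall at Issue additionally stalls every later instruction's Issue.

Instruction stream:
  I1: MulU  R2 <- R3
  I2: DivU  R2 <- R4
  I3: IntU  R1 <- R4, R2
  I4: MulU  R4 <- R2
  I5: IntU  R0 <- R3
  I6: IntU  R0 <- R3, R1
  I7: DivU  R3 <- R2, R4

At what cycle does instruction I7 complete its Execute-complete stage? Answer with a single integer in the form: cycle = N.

[I1] 1/2/5/6
[I2] 7/8/15/16  (WAW R2: wait I1 write@6)
[I3] 8/17/18/19  (RAW R2: wait I2 write@16)
[I4] 9/17/20/21  (RAW R2: wait I2 write@16)
[I5] 20/21/22/23  (struct: IntU busy until I3 writes@19)
[I6] 24/25/26/27  (struct: IntU busy until I5 writes@23)
[I7] 25/26/33/34

cycle = 33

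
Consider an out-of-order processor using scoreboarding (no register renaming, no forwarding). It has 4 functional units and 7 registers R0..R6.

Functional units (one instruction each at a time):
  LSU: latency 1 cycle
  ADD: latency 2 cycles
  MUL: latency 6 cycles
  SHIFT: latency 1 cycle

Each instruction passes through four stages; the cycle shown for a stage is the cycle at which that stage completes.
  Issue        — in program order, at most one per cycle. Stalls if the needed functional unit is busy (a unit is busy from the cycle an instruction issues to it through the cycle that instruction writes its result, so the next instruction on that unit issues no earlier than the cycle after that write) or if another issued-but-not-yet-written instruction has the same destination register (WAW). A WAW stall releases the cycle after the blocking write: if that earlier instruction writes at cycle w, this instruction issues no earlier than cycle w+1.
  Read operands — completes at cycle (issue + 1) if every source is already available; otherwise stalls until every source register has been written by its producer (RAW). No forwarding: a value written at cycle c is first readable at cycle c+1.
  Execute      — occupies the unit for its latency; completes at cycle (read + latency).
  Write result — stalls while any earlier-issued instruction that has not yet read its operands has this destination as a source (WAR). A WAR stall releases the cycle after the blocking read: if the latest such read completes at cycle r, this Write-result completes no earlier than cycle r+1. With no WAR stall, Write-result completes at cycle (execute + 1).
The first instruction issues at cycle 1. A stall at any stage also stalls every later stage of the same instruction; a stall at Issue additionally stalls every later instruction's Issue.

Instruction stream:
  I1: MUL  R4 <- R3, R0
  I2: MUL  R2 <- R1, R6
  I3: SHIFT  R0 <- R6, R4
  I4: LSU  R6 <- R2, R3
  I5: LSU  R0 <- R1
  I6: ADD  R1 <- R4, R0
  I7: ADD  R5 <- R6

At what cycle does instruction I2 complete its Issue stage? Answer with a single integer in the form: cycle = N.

cycle 1: I1 dispatched to MUL
cycle 2: I1 operands ready
cycle 8: I1 complete
cycle 9: R4←I1
cycle 10: I2 dispatched to MUL
cycle 11: I2 operands ready | I3 dispatched to SHIFT
cycle 12: I3 operands ready | I4 dispatched to LSU
cycle 13: I3 complete
cycle 14: R0←I3
cycle 17: I2 complete
cycle 18: R2←I2
cycle 19: I4 operands ready
cycle 20: I4 complete
cycle 21: R6←I4
cycle 22: I5 dispatched to LSU
cycle 23: I5 operands ready | I6 dispatched to ADD
cycle 24: I5 complete
cycle 25: R0←I5
cycle 26: I6 operands ready
cycle 28: I6 complete
cycle 29: R1←I6
cycle 30: I7 dispatched to ADD
cycle 31: I7 operands ready
cycle 33: I7 complete
cycle 34: R5←I7

cycle = 10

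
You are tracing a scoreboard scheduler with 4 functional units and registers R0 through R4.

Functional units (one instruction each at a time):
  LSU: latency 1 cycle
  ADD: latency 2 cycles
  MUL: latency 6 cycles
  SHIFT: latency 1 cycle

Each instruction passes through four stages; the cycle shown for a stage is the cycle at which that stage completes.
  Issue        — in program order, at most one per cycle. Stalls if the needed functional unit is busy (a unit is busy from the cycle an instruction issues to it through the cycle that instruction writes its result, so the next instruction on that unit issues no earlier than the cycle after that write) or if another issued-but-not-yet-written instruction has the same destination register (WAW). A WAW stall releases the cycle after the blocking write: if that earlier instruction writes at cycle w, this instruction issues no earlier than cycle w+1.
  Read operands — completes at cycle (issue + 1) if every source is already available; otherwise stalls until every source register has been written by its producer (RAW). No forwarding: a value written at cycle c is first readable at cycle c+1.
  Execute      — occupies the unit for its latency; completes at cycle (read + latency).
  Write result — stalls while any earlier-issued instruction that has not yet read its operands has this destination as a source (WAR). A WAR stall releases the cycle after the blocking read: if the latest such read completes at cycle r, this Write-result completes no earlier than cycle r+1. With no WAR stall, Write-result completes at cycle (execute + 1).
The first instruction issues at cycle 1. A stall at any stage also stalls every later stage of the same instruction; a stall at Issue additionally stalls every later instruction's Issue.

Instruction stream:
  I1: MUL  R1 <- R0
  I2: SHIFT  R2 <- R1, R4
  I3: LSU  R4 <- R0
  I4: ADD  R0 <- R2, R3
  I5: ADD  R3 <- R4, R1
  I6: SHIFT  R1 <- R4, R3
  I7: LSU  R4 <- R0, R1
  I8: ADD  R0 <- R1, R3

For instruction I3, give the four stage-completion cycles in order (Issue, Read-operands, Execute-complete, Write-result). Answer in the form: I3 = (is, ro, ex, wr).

I3 = (3, 4, 5, 11)

I1 -> (1, 2, 8, 9)
I2 -> (2, 10, 11, 12)  // RAW R1: wait I1 write@9
I3 -> (3, 4, 5, 11)  // WAR R4: wait I2 read@10
I4 -> (4, 13, 15, 16)  // RAW R2: wait I2 write@12
I5 -> (17, 18, 20, 21)  // struct: ADD busy until I4 writes@16
I6 -> (18, 22, 23, 24)  // RAW R3: wait I5 write@21
I7 -> (19, 25, 26, 27)  // RAW R1: wait I6 write@24
I8 -> (22, 25, 27, 28)  // struct: ADD busy until I5 writes@21, RAW R1: wait I6 write@24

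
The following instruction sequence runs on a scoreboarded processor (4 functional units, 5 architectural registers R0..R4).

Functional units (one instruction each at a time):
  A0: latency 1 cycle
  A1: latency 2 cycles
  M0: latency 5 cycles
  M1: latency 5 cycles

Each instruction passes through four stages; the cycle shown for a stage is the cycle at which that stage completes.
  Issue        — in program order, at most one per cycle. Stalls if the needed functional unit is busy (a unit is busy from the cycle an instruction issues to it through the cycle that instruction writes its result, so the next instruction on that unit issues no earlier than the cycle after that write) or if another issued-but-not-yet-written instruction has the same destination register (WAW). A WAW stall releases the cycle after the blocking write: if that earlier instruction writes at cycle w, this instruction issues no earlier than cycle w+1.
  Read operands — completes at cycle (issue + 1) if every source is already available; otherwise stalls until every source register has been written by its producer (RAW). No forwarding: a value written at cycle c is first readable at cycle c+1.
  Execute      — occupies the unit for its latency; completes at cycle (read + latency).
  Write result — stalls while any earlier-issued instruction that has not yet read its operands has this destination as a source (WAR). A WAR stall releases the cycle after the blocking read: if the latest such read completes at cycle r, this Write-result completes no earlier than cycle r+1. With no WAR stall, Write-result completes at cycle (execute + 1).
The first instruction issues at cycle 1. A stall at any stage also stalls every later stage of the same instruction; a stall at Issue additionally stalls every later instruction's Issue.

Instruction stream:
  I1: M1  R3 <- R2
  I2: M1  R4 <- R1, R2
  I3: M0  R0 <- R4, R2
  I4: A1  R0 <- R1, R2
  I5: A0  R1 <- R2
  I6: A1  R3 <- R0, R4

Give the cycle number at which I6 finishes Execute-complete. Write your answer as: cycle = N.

  I1 | 1 | 2 | 7 | 8
  I2 | 9 | 10 | 15 | 16   struct: M1 busy until I1 writes@8
  I3 | 10 | 17 | 22 | 23   RAW R4: wait I2 write@16
  I4 | 24 | 25 | 27 | 28   WAW R0: wait I3 write@23
  I5 | 25 | 26 | 27 | 28
  I6 | 29 | 30 | 32 | 33   struct: A1 busy until I4 writes@28

cycle = 32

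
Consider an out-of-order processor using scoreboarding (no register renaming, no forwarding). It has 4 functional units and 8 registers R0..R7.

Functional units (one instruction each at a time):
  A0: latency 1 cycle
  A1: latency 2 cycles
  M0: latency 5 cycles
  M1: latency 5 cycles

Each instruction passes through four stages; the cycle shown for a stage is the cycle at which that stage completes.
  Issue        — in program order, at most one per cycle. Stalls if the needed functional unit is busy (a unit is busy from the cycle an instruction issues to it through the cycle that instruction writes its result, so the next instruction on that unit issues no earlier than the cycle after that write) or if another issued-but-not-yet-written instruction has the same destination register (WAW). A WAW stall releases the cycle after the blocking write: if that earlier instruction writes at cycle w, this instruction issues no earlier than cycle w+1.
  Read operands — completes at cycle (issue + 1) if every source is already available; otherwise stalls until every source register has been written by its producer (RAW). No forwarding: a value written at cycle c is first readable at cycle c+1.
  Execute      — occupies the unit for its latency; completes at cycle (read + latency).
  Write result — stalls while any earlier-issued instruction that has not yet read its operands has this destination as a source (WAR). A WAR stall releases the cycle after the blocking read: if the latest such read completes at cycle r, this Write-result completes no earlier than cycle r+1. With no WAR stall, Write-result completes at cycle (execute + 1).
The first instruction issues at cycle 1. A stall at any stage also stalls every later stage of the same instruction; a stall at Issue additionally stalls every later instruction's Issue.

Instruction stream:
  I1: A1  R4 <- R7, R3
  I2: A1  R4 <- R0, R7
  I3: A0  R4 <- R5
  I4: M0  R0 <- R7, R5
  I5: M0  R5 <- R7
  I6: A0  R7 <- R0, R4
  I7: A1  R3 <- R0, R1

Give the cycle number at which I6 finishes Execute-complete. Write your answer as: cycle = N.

cycle = 23

[1] I1 dispatched to A1
[2] I1 operands ready
[4] I1 complete
[5] R4←I1
[6] I2 dispatched to A1
[7] I2 operands ready
[9] I2 complete
[10] R4←I2
[11] I3 dispatched to A0
[12] I3 operands ready · I4 dispatched to M0
[13] I3 complete · I4 operands ready
[14] R4←I3
[18] I4 complete
[19] R0←I4
[20] I5 dispatched to M0
[21] I5 operands ready · I6 dispatched to A0
[22] I6 operands ready · I7 dispatched to A1
[23] I6 complete · I7 operands ready
[24] R7←I6
[25] I7 complete
[26] I5 complete · R3←I7
[27] R5←I5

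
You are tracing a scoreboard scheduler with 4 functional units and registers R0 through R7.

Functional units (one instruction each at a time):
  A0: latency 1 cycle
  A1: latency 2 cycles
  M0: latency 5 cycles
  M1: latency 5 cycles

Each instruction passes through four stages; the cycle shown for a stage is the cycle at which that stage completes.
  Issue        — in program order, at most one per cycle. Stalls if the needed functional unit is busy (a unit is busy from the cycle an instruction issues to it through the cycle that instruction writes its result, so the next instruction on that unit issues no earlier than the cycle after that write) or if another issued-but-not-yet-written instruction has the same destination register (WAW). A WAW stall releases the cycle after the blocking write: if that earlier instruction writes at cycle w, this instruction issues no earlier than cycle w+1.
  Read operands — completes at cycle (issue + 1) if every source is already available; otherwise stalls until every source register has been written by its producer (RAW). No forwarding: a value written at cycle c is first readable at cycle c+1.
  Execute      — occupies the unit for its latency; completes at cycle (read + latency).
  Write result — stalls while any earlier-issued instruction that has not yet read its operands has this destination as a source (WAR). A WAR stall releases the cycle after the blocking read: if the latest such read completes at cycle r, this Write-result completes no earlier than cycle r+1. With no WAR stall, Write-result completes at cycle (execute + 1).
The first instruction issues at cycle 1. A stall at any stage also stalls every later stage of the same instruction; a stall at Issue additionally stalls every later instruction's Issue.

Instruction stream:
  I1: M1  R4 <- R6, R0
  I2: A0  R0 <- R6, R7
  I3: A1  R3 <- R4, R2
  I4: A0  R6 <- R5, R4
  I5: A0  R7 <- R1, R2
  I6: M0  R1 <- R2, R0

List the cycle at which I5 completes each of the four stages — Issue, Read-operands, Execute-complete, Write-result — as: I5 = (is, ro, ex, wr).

t=1  I1 dispatched to M1
t=2  I1 operands ready, I2 dispatched to A0
t=3  I2 operands ready, I3 dispatched to A1
t=4  I2 complete
t=5  R0←I2
t=6  I4 dispatched to A0
t=7  I1 complete
t=8  R4←I1
t=9  I3 operands ready, I4 operands ready
t=10  I4 complete
t=11  I3 complete, R6←I4
t=12  R3←I3, I5 dispatched to A0
t=13  I5 operands ready, I6 dispatched to M0
t=14  I5 complete, I6 operands ready
t=15  R7←I5
t=19  I6 complete
t=20  R1←I6

I5 = (12, 13, 14, 15)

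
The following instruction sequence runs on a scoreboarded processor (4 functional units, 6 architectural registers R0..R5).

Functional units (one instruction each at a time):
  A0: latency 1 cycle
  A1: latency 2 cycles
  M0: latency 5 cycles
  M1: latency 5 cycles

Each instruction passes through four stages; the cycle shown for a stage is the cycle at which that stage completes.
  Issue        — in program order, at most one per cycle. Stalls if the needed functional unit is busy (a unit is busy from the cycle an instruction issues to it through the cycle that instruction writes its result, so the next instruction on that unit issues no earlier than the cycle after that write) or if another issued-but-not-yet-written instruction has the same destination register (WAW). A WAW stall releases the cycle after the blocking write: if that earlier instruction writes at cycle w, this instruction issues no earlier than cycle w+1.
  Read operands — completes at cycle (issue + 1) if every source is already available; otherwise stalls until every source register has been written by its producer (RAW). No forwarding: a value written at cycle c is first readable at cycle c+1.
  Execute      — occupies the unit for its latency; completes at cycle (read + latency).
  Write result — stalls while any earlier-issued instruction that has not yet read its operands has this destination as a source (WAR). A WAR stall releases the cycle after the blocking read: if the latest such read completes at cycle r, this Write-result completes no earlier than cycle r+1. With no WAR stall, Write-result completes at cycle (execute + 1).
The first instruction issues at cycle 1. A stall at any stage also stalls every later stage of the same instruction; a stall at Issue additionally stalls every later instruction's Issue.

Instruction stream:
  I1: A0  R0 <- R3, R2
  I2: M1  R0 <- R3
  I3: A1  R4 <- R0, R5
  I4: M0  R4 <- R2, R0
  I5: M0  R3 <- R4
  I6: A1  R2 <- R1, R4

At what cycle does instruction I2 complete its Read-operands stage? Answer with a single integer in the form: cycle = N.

cycle 1: I1 issues→A0
cycle 2: I1 reads
cycle 3: I1 exec-done
cycle 4: I1 writes R0
cycle 5: I2 issues→M1
cycle 6: I2 reads, I3 issues→A1
cycle 11: I2 exec-done
cycle 12: I2 writes R0
cycle 13: I3 reads
cycle 15: I3 exec-done
cycle 16: I3 writes R4
cycle 17: I4 issues→M0
cycle 18: I4 reads
cycle 23: I4 exec-done
cycle 24: I4 writes R4
cycle 25: I5 issues→M0
cycle 26: I5 reads, I6 issues→A1
cycle 27: I6 reads
cycle 29: I6 exec-done
cycle 30: I6 writes R2
cycle 31: I5 exec-done
cycle 32: I5 writes R3

cycle = 6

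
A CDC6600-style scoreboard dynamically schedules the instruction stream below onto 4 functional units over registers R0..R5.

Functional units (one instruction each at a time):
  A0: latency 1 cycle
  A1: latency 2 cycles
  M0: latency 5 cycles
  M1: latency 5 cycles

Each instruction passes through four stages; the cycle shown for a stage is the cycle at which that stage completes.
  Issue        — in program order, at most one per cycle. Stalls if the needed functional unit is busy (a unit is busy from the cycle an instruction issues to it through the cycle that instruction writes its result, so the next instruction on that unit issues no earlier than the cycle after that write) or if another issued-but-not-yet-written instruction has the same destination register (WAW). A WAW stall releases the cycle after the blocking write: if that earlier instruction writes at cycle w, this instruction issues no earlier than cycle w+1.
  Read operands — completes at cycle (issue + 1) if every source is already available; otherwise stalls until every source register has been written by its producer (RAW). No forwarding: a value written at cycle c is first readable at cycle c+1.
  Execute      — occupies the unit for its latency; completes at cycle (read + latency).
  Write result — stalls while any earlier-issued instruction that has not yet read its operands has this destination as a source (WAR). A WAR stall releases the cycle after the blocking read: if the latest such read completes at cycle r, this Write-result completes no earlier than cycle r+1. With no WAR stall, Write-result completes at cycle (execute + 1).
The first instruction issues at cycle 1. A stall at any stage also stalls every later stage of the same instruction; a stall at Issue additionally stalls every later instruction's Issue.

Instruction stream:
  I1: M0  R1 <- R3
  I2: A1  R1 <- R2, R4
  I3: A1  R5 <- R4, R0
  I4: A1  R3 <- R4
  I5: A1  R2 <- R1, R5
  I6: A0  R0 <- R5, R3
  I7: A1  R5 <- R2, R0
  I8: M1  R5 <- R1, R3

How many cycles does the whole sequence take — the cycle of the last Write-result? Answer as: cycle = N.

cycle = 41

  I1 | 1 | 2 | 7 | 8
  I2 | 9 | 10 | 12 | 13   WAW R1: wait I1 write@8
  I3 | 14 | 15 | 17 | 18   struct: A1 busy until I2 writes@13
  I4 | 19 | 20 | 22 | 23   struct: A1 busy until I3 writes@18
  I5 | 24 | 25 | 27 | 28   struct: A1 busy until I4 writes@23
  I6 | 25 | 26 | 27 | 28
  I7 | 29 | 30 | 32 | 33   struct: A1 busy until I5 writes@28
  I8 | 34 | 35 | 40 | 41   WAW R5: wait I7 write@33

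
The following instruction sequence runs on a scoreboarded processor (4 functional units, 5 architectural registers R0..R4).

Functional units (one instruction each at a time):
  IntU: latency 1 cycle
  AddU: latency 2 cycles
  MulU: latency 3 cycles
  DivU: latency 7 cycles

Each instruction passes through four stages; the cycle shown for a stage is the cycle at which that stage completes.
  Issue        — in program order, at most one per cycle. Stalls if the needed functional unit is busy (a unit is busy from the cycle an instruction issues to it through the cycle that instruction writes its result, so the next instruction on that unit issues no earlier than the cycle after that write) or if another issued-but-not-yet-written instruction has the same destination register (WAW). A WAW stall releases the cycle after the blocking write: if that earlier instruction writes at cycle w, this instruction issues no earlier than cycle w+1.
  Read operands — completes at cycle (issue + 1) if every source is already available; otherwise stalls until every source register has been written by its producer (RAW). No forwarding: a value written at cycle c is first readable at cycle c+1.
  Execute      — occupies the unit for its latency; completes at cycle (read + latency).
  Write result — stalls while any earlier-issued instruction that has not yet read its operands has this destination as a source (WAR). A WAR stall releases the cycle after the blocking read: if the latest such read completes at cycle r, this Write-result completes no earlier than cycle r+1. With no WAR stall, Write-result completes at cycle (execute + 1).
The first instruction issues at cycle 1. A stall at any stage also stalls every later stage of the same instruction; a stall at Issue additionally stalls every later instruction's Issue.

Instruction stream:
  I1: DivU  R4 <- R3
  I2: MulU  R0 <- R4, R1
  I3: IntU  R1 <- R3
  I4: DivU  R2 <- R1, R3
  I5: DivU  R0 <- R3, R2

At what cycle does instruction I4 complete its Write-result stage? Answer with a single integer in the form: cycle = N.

I1: IS=1 RO=2 EX=9 WR=10
I2: IS=2 RO=11 EX=14 WR=15  [RAW R4: wait I1 write@10]
I3: IS=3 RO=4 EX=5 WR=12  [WAR R1: wait I2 read@11]
I4: IS=11 RO=13 EX=20 WR=21  [struct: DivU busy until I1 writes@10; RAW R1: wait I3 write@12]
I5: IS=22 RO=23 EX=30 WR=31  [struct: DivU busy until I4 writes@21]

cycle = 21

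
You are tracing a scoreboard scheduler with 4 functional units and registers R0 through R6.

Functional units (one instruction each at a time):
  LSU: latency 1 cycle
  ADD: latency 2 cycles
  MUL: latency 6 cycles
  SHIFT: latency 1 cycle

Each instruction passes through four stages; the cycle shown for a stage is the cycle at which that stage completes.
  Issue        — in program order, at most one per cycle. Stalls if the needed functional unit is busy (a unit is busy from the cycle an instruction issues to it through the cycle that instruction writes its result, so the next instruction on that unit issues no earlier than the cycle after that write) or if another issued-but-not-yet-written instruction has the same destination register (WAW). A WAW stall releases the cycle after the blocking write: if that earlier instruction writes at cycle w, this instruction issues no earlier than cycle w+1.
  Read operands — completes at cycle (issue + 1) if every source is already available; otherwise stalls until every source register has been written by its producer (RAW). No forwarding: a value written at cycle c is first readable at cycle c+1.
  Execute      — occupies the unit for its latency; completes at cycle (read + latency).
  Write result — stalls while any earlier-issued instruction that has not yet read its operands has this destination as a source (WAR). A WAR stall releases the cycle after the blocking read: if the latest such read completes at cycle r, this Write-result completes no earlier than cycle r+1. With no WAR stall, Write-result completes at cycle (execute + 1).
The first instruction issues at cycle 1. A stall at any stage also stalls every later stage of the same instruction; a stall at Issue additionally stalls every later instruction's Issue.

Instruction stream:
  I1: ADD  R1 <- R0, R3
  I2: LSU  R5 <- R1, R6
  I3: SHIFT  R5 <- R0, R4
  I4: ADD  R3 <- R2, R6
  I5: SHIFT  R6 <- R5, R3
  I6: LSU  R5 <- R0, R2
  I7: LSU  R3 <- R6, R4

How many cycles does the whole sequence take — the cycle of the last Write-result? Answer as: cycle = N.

cycle = 21

I1 -> (1, 2, 4, 5)
I2 -> (2, 6, 7, 8)  // RAW R1: wait I1 write@5
I3 -> (9, 10, 11, 12)  // WAW R5: wait I2 write@8
I4 -> (10, 11, 13, 14)
I5 -> (13, 15, 16, 17)  // struct: SHIFT busy until I3 writes@12, RAW R3: wait I4 write@14
I6 -> (14, 15, 16, 17)
I7 -> (18, 19, 20, 21)  // struct: LSU busy until I6 writes@17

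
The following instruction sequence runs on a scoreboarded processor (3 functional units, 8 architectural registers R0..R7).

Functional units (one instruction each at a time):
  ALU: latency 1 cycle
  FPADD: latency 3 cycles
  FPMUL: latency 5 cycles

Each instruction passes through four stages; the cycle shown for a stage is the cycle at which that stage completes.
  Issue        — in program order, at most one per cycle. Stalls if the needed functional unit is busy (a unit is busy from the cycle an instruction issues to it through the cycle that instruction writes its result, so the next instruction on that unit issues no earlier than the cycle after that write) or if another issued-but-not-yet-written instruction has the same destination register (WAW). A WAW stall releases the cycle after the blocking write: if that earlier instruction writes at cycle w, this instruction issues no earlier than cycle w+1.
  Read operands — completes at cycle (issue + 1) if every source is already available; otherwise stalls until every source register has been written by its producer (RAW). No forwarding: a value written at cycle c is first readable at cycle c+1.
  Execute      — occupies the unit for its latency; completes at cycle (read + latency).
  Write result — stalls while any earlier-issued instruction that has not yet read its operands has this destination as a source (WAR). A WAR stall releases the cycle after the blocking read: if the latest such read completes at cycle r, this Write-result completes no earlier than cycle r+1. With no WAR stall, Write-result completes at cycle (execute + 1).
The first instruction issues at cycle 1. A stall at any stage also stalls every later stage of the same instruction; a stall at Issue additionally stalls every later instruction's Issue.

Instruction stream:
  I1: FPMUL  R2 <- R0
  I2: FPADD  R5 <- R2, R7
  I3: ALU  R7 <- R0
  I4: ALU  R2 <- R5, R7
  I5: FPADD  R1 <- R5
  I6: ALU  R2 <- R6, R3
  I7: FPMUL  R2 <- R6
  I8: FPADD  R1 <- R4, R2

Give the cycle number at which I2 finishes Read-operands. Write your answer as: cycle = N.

cycle = 9

c1: I1 dispatched to FPMUL
c2: I1 operands ready · I2 dispatched to FPADD
c3: I3 dispatched to ALU
c4: I3 operands ready
c5: I3 complete
c7: I1 complete
c8: R2←I1
c9: I2 operands ready
c10: R7←I3
c11: I4 dispatched to ALU
c12: I2 complete
c13: R5←I2
c14: I4 operands ready · I5 dispatched to FPADD
c15: I4 complete · I5 operands ready
c16: R2←I4
c17: I6 dispatched to ALU
c18: I5 complete · I6 operands ready
c19: R1←I5 · I6 complete
c20: R2←I6
c21: I7 dispatched to FPMUL
c22: I7 operands ready · I8 dispatched to FPADD
c27: I7 complete
c28: R2←I7
c29: I8 operands ready
c32: I8 complete
c33: R1←I8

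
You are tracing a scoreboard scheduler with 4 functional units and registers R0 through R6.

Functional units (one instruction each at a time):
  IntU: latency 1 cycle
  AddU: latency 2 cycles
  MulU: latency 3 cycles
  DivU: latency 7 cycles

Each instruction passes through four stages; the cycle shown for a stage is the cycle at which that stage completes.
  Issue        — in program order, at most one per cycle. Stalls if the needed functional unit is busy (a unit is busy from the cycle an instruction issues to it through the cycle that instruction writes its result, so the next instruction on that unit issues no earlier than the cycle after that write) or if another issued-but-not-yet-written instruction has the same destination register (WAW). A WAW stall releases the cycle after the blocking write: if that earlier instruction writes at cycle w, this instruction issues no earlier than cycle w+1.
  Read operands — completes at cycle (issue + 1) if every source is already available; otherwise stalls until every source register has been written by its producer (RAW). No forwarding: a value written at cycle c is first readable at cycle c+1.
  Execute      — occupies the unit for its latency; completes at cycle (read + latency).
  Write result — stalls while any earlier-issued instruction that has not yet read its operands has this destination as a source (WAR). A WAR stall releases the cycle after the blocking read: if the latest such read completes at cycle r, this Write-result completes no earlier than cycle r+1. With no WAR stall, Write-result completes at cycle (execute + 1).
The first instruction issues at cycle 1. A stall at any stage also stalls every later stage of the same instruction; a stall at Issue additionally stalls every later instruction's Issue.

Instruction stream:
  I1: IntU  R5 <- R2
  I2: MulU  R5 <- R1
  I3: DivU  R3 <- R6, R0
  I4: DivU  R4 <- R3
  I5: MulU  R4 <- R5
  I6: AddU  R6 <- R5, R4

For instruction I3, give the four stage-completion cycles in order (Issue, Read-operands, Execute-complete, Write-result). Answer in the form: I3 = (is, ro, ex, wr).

I3 = (6, 7, 14, 15)

cycle 1: I1→IntU
cycle 2: I1 RO
cycle 3: I1 EX
cycle 4: I1 WR R5
cycle 5: I2→MulU
cycle 6: I2 RO | I3→DivU
cycle 7: I3 RO
cycle 9: I2 EX
cycle 10: I2 WR R5
cycle 14: I3 EX
cycle 15: I3 WR R3
cycle 16: I4→DivU
cycle 17: I4 RO
cycle 24: I4 EX
cycle 25: I4 WR R4
cycle 26: I5→MulU
cycle 27: I5 RO | I6→AddU
cycle 30: I5 EX
cycle 31: I5 WR R4
cycle 32: I6 RO
cycle 34: I6 EX
cycle 35: I6 WR R6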